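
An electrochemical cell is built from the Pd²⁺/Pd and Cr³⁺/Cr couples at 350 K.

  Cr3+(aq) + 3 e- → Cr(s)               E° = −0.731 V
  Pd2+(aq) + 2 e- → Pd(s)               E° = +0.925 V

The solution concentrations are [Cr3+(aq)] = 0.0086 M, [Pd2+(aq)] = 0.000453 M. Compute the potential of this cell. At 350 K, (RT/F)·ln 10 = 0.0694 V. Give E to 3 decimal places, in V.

+1.588 V

The Pd²⁺/Pd couple has the more positive E°, so it is the cathode; Cr³⁺/Cr is the anode.
E°cell = E°cat − E°an = +0.925 − (−0.731) = +1.656 V; n = 6.
For the overall reaction 3 Pd2+(aq) + 2 Cr(s) → 3 Pd(s) + 2 Cr3+(aq), Q = [Cr3+(aq)]^2 / [Pd2+(aq)]^3 = 7.96×10^5, giving log Q = 5.901.
E = E° − (0.0694/n)·log Q = +1.656 − (0.0694/6)(5.901) = +1.588 V.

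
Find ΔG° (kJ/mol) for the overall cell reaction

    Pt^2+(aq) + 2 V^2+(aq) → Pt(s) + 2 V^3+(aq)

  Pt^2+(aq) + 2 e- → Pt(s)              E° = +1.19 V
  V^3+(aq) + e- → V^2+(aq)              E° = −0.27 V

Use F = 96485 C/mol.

−282 kJ/mol

In the reaction as written Pt^2+(aq) is reduced, so the Pt²⁺/Pt couple is the cathode and V³⁺/V²⁺ is the anode.
E°cell = +1.19 − (−0.27) = +1.46 V; balancing electrons gives n = 2.
ΔG° = −nFE°cell = −(2)(96485)(+1.46) J/mol = −282 kJ/mol.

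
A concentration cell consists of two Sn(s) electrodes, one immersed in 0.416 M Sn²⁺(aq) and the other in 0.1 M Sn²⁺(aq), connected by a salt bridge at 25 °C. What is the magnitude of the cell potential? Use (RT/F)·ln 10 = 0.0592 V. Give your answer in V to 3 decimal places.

0.018 V

For a concentration cell E°cell = 0, since both electrodes use the same couple.
The compartment with the higher Sn²⁺(aq) concentration (0.416 M) acts as the cathode; ions are reduced there and produced at the dilute (0.1 M) anode.
With n = 2, Ecell = −(0.0592/2)·log([dilute]/[conc]) = −(0.0592/2)·log(0.1/0.416) = +0.018 V.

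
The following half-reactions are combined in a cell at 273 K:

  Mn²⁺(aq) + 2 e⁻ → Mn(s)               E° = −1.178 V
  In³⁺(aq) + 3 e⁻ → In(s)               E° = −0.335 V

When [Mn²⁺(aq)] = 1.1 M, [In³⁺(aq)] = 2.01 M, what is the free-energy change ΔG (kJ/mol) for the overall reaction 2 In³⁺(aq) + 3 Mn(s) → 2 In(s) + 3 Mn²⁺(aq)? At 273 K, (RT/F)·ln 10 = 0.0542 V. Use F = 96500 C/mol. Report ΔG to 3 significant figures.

E°cell = −0.335 − (−1.178) = +0.843 V; the balanced reaction transfers n = 6 electrons.
Here Q = [Mn²⁺(aq)]^3 / [In³⁺(aq)]^2 = 0.329 (log Q = −0.482), giving E = +0.843 − (0.0542/6)·(−0.482) = +0.8474 V.
ΔG = −nFE = −(6)(96500)(+0.8474) J/mol = −491 kJ/mol.

−491 kJ/mol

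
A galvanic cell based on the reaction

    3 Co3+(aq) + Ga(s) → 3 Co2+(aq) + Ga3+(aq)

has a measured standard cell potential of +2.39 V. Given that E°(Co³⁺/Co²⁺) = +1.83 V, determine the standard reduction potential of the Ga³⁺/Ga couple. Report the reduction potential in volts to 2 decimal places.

In the reaction as written the Co³⁺/Co²⁺ couple is reduced (cathode) and Ga³⁺/Ga is oxidized (anode), so E°cell = E°(Co³⁺/Co²⁺) − E°(Ga³⁺/Ga).
E°(Ga³⁺/Ga) = E°(cathode) − E°cell = +1.83 − (+2.39) = −0.56 V.

−0.56 V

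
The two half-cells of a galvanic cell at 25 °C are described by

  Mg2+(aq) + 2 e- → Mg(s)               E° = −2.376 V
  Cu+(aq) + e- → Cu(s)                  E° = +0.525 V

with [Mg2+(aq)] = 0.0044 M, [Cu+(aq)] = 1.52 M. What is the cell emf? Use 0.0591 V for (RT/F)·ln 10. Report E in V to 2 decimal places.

+2.98 V

Since E°(Cu⁺/Cu) > E°(Mg²⁺/Mg), Cu⁺/Cu serves as the cathode.
E°cell = +0.525 − (−2.376) = +2.901 V, with n = 2 electrons transferred.
Balancing gives 2 Cu+(aq) + Mg(s) → 2 Cu(s) + Mg2+(aq); hence Q = [Mg2+(aq)] / [Cu+(aq)]^2 = 0.0019 (log Q = −2.720).
E = E° − (0.0591/n)·log Q = +2.901 − (0.0591/2)(−2.720) = +2.98 V.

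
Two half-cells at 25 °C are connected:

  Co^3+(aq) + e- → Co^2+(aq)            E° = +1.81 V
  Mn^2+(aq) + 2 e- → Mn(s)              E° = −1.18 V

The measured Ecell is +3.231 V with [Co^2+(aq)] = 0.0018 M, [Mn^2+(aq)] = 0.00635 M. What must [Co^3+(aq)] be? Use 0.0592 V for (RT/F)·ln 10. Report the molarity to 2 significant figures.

1.7 M

The Co³⁺/Co²⁺ couple has the larger reduction potential, so it is the cathode: E°cell = +1.81 − (−1.18) = +2.99 V and n = 2.
Rearranging E = E° − (0.0592/n)·log Q gives log Q = 2(+2.99 − (+3.231))/0.0592 = −8.142.
Balancing electrons gives 2 Co^3+(aq) + Mn(s) → 2 Co^2+(aq) + Mn^2+(aq); thus Q = ([Co^2+(aq)]^2·[Mn^2+(aq)]) / [Co^3+(aq)]^2.
Solving for the unknown gives log [Co^3+(aq)] = 0.228, so [Co^3+(aq)] ≈ 1.7 M.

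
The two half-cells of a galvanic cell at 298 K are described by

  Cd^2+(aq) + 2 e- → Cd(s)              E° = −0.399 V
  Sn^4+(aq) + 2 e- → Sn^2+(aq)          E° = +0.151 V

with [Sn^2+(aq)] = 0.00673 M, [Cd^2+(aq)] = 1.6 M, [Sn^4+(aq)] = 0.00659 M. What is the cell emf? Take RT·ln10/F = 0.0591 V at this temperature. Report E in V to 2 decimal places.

The Sn⁴⁺/Sn²⁺ couple has the more positive E°, so it is the cathode; Cd²⁺/Cd is the anode.
E°cell = +0.151 − (−0.399) = +0.550 V, with n = 2 electrons transferred.
Balancing gives Sn^4+(aq) + Cd(s) → Sn^2+(aq) + Cd^2+(aq); hence Q = ([Sn^2+(aq)]·[Cd^2+(aq)]) / [Sn^4+(aq)] = 1.63 (log Q = 0.213).
By the Nernst equation, E = +0.550 − (0.0591/2)·(0.213) = +0.54 V.

+0.54 V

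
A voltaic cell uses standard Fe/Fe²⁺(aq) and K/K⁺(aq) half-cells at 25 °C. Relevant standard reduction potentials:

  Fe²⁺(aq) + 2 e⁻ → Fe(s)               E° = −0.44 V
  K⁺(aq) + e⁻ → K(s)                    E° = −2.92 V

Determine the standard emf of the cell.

The Fe²⁺/Fe couple has the higher E°, so Fe ion is reduced (cathode) and K is oxidized (anode).
E°cell = E°(cathode) − E°(anode) = −0.44 − (−2.92) = +2.48 V.

+2.48 V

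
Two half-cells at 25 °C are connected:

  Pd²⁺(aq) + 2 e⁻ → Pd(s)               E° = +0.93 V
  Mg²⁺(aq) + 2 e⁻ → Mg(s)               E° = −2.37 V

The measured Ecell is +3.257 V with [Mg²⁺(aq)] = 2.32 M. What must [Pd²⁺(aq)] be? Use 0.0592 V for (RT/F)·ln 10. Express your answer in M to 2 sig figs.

0.082 M

With Pd²⁺/Pd at the cathode and Mg²⁺/Mg at the anode, E°cell = +0.93 − (−2.37) = +3.30 V (n = 2).
From the Nernst equation, log Q = n(E° − E)/0.0592 = 2·(+3.30 − (+3.257))/0.0592 = 1.453.
The balanced reaction is Pd²⁺(aq) + Mg(s) → Pd(s) + Mg²⁺(aq), so Q = [Mg²⁺(aq)] / [Pd²⁺(aq)].
Substituting the known concentrations and solving, log [Pd²⁺(aq)] = −1.088 and [Pd²⁺(aq)] = 0.082 M.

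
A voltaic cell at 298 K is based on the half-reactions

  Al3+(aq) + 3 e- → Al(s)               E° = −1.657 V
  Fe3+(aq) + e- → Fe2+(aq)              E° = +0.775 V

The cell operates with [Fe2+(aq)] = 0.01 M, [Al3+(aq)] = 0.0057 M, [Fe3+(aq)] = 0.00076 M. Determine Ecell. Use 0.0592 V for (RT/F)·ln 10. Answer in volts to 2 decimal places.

+2.41 V

Fe³⁺/Fe²⁺ is reduced (cathode, E° = +0.775 V) and Al³⁺/Al is oxidized (anode).
E°cell = +0.775 − (−1.657) = +2.432 V, with n = 3 electrons transferred.
For the overall reaction 3 Fe3+(aq) + Al(s) → 3 Fe2+(aq) + Al3+(aq), Q = ([Fe2+(aq)]^3·[Al3+(aq)]) / [Fe3+(aq)]^3 = 13, giving log Q = 1.113.
Applying E = E° − (RT ln10/nF)·log Q gives +2.432 − (0.0592/3)(1.113) = +2.41 V.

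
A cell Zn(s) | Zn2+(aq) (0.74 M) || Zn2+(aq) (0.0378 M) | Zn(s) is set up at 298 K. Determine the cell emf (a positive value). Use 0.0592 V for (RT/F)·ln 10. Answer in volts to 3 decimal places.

0.038 V

For a concentration cell E°cell = 0, since both electrodes use the same couple.
The compartment with the higher Zn2+(aq) concentration (0.74 M) acts as the cathode; ions are reduced there and produced at the dilute (0.0378 M) anode.
With n = 2, Ecell = −(0.0592/2)·log([dilute]/[conc]) = −(0.0592/2)·log(0.0378/0.74) = +0.038 V.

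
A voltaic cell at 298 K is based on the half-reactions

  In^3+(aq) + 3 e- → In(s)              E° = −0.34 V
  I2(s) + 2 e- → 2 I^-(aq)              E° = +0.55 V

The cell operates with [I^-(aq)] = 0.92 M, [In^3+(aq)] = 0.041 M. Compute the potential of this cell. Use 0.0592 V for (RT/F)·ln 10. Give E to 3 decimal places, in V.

The I₂/I⁻ couple has the more positive E°, so it is the cathode; In³⁺/In is the anode.
The standard potential is +0.55 − (−0.34) = +0.89 V and the balanced reaction transfers n = 6 electrons.
The balanced reaction is 3 I2(s) + 2 In(s) → 6 I^-(aq) + 2 In^3+(aq), so Q = [I^-(aq)]^6·[In^3+(aq)]^2 = 0.00102 and log Q = −2.992.
E = E° − (0.0592/n)·log Q = +0.89 − (0.0592/6)(−2.992) = +0.920 V.

+0.920 V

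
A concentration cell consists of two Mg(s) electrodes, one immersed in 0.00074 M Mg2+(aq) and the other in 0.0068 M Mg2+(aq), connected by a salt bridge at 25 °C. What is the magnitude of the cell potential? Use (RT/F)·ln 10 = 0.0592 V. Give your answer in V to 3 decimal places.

0.029 V

For a concentration cell E°cell = 0, since both electrodes use the same couple.
The compartment with the higher Mg2+(aq) concentration (0.0068 M) acts as the cathode; ions are reduced there and produced at the dilute (0.00074 M) anode.
With n = 2, Ecell = −(0.0592/2)·log([dilute]/[conc]) = −(0.0592/2)·log(0.00074/0.0068) = +0.029 V.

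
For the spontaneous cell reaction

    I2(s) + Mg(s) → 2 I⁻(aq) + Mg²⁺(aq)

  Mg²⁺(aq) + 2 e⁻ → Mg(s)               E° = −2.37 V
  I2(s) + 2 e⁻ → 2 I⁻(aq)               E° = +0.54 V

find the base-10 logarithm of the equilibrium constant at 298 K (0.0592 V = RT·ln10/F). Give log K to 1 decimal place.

log K = 98.3

The I₂/I⁻ couple is reduced (cathode); E°cell = +0.54 − (−2.37) = +2.91 V with n = 2.
At equilibrium E = 0, so log K = nE°cell / 0.0592 = (2)(+2.91) / 0.0592 = 98.3.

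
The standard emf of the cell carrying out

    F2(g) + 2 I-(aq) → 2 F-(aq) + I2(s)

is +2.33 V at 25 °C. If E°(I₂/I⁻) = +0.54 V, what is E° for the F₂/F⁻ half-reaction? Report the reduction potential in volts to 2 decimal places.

In the reaction as written the F₂/F⁻ couple is reduced (cathode) and I₂/I⁻ is oxidized (anode), so E°cell = E°(F₂/F⁻) − E°(I₂/I⁻).
E°(F₂/F⁻) = E°cell + E°(anode) = +2.33 + (+0.54) = +2.87 V.

+2.87 V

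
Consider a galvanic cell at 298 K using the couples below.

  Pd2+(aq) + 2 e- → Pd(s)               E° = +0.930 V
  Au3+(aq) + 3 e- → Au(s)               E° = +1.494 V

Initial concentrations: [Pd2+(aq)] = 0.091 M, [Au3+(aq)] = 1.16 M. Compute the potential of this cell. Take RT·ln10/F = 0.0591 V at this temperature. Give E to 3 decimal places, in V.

+0.596 V

The Au³⁺/Au couple has the more positive E°, so it is the cathode; Pd²⁺/Pd is the anode.
E°cell = E°cat − E°an = +1.494 − (+0.930) = +0.564 V; n = 6.
Balancing gives 2 Au3+(aq) + 3 Pd(s) → 2 Au(s) + 3 Pd2+(aq); hence Q = [Pd2+(aq)]^3 / [Au3+(aq)]^2 = 0.00056 (log Q = −3.252).
Applying E = E° − (RT ln10/nF)·log Q gives +0.564 − (0.0591/6)(−3.252) = +0.596 V.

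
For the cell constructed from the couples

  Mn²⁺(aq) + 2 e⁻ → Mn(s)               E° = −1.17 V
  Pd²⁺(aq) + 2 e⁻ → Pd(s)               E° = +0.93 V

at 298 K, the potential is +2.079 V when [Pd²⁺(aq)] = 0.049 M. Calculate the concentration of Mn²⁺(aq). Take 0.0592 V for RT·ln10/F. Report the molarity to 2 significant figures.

0.25 M

Pd²⁺/Pd is the cathode (higher E°); E°cell = +0.93 − (−1.17) = +2.10 V with n = 2.
Rearranging E = E° − (0.0592/n)·log Q gives log Q = 2(+2.10 − (+2.079))/0.0592 = 0.709.
Balancing electrons gives Pd²⁺(aq) + Mn(s) → Pd(s) + Mn²⁺(aq); thus Q = [Mn²⁺(aq)] / [Pd²⁺(aq)].
Isolating [Mn²⁺(aq)] in Q = 10^{0.709} yields log [Mn²⁺(aq)] = −0.601, i.e. 0.25 M.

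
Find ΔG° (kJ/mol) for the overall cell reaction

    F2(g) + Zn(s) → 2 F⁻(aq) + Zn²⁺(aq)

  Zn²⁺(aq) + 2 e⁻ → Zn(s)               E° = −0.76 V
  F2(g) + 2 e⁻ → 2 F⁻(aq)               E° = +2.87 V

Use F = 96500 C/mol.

In the reaction as written F2(g) is reduced, so the F₂/F⁻ couple is the cathode and Zn²⁺/Zn is the anode.
E°cell = +2.87 − (−0.76) = +3.63 V; balancing electrons gives n = 2.
ΔG° = −nFE°cell = −(2)(96500)(+3.63) J/mol = −701 kJ/mol.

−701 kJ/mol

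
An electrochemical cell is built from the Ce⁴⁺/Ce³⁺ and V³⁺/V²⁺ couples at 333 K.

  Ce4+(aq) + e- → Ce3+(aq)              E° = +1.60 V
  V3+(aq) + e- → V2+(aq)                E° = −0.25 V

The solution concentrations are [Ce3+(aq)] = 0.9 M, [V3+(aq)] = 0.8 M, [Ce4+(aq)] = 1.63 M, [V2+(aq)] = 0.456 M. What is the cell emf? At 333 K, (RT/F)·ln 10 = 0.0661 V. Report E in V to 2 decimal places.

+1.85 V

Ce⁴⁺/Ce³⁺ is reduced (cathode, E° = +1.60 V) and V³⁺/V²⁺ is oxidized (anode).
The standard potential is +1.60 − (−0.25) = +1.85 V and the balanced reaction transfers n = 1 electron.
Balancing gives Ce4+(aq) + V2+(aq) → Ce3+(aq) + V3+(aq); hence Q = ([Ce3+(aq)]·[V3+(aq)]) / ([Ce4+(aq)]·[V2+(aq)]) = 0.969 (log Q = −0.014).
By the Nernst equation, E = +1.85 − (0.0661/1)·(−0.014) = +1.85 V.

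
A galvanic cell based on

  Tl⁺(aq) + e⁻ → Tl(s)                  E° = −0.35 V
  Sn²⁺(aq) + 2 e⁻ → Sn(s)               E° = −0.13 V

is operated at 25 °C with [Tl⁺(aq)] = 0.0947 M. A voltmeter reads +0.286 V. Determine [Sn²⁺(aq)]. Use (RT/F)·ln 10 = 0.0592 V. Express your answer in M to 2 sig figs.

The Sn²⁺/Sn couple has the larger reduction potential, so it is the cathode: E°cell = −0.13 − (−0.35) = +0.22 V and n = 2.
Rearranging E = E° − (0.0592/n)·log Q gives log Q = 2(+0.22 − (+0.286))/0.0592 = −2.230.
For Sn²⁺(aq) + 2 Tl(s) → Sn(s) + 2 Tl⁺(aq), the reaction quotient is Q = [Tl⁺(aq)]^2 / [Sn²⁺(aq)].
Solving for the unknown gives log [Sn²⁺(aq)] = 0.183, so [Sn²⁺(aq)] ≈ 1.5 M.

1.5 M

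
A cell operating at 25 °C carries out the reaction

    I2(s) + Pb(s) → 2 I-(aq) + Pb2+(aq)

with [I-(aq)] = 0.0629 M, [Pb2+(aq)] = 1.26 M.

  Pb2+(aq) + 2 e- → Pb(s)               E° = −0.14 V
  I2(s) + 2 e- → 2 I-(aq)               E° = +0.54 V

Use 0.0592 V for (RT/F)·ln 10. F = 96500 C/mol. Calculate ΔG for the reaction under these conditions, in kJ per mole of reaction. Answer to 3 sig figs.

E°cell = +0.54 − (−0.14) = +0.68 V; the balanced reaction transfers n = 2 electrons.
The reaction quotient is [I-(aq)]^2·[Pb2+(aq)] = 0.00499; by Nernst, E = +0.68 − (0.0592/2)(−2.302) = +0.7481 V.
Then ΔG = −nFE = −2 × 96500 × +0.7481 J/mol = −144 kJ/mol.

−144 kJ/mol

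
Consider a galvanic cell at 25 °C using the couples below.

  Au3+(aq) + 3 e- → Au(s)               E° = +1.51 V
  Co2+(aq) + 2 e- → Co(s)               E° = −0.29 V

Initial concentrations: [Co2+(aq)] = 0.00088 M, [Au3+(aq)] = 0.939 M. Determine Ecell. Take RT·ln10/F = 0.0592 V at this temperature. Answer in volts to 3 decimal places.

Au³⁺/Au is reduced (cathode, E° = +1.51 V) and Co²⁺/Co is oxidized (anode).
E°cell = E°cat − E°an = +1.51 − (−0.29) = +1.80 V; n = 6.
The balanced reaction is 2 Au3+(aq) + 3 Co(s) → 2 Au(s) + 3 Co2+(aq), so Q = [Co2+(aq)]^3 / [Au3+(aq)]^2 = 7.73×10^−10 and log Q = −9.112.
E = E° − (0.0592/n)·log Q = +1.80 − (0.0592/6)(−9.112) = +1.890 V.

+1.890 V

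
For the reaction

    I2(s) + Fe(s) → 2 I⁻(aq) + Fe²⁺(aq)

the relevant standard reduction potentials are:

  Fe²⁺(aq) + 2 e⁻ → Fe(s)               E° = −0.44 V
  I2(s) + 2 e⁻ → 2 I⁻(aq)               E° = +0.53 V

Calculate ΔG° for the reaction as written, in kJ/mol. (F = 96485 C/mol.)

In the reaction as written I2(s) is reduced, so the I₂/I⁻ couple is the cathode and Fe²⁺/Fe is the anode.
E°cell = +0.53 − (−0.44) = +0.97 V; balancing electrons gives n = 2.
ΔG° = −nFE°cell = −(2)(96485)(+0.97) J/mol = −187 kJ/mol.

−187 kJ/mol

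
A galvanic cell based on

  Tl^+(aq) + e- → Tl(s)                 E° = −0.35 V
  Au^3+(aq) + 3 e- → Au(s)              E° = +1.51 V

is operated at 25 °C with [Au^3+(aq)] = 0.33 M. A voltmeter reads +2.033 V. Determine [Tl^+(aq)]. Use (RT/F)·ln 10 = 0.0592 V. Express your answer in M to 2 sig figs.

The Au³⁺/Au couple has the larger reduction potential, so it is the cathode: E°cell = +1.51 − (−0.35) = +1.86 V and n = 3.
Rearranging E = E° − (0.0592/n)·log Q gives log Q = 3(+1.86 − (+2.033))/0.0592 = −8.767.
The balanced reaction is Au^3+(aq) + 3 Tl(s) → Au(s) + 3 Tl^+(aq), so Q = [Tl^+(aq)]^3 / [Au^3+(aq)].
Isolating [Tl^+(aq)] in Q = 10^{−8.767} yields log [Tl^+(aq)] = −3.083, i.e. 0.00083 M.

0.00083 M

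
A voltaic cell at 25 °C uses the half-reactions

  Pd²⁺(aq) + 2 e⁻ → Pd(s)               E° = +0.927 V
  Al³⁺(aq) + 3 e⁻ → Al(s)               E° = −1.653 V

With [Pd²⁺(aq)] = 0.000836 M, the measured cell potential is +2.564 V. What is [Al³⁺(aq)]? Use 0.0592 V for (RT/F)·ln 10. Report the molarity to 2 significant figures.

With Pd²⁺/Pd at the cathode and Al³⁺/Al at the anode, E°cell = +0.927 − (−1.653) = +2.580 V (n = 6).
From the Nernst equation, log Q = n(E° − E)/0.0592 = 6·(+2.580 − (+2.564))/0.0592 = 1.622.
For 3 Pd²⁺(aq) + 2 Al(s) → 3 Pd(s) + 2 Al³⁺(aq), the reaction quotient is Q = [Al³⁺(aq)]^2 / [Pd²⁺(aq)]^3.
Isolating [Al³⁺(aq)] in Q = 10^{1.622} yields log [Al³⁺(aq)] = −3.806, i.e. 0.00016 M.

0.00016 M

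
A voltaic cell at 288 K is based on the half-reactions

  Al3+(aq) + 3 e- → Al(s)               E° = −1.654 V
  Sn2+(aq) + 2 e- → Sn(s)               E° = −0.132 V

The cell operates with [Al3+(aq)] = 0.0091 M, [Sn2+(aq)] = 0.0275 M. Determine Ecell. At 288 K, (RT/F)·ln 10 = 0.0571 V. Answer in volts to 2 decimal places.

Sn²⁺/Sn is reduced (cathode, E° = −0.132 V) and Al³⁺/Al is oxidized (anode).
E°cell = −0.132 − (−1.654) = +1.522 V, with n = 6 electrons transferred.
Balancing gives 3 Sn2+(aq) + 2 Al(s) → 3 Sn(s) + 2 Al3+(aq); hence Q = [Al3+(aq)]^2 / [Sn2+(aq)]^3 = 3.98 (log Q = 0.600).
E = E° − (0.0571/n)·log Q = +1.522 − (0.0571/6)(0.600) = +1.52 V.

+1.52 V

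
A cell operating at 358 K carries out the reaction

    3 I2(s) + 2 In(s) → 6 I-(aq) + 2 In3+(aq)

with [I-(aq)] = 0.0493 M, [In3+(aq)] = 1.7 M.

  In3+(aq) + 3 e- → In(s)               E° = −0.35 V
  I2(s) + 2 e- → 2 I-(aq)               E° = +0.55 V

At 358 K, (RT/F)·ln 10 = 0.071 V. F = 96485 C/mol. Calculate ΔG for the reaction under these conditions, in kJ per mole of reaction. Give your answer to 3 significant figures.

−572 kJ/mol

With I₂/I⁻ reduced at the cathode, E°cell = +0.55 − (−0.35) = +0.90 V and n = 6.
Q = [I-(aq)]^6·[In3+(aq)]^2 = 4.15×10^−8, so log Q = −7.382 and E = +0.90 − (0.071/6)(−7.382) = +0.9874 V.
ΔG = −nFE = −(6)(96485)(+0.9874) J/mol = −572 kJ/mol.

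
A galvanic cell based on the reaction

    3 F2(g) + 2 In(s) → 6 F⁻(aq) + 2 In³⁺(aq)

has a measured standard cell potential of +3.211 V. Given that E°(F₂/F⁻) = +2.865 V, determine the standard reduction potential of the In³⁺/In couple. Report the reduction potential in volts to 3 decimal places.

In the reaction as written the F₂/F⁻ couple is reduced (cathode) and In³⁺/In is oxidized (anode), so E°cell = E°(F₂/F⁻) − E°(In³⁺/In).
E°(In³⁺/In) = E°(cathode) − E°cell = +2.865 − (+3.211) = −0.346 V.

−0.346 V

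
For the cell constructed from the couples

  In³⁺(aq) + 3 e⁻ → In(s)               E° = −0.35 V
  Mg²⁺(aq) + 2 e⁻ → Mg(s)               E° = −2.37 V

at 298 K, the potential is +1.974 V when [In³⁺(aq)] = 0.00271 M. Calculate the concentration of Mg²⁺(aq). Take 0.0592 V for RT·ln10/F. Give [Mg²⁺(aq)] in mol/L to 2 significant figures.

The In³⁺/In couple has the larger reduction potential, so it is the cathode: E°cell = −0.35 − (−2.37) = +2.02 V and n = 6.
Since E = E° − (0.0592/n)·log Q, log Q = n(E° − E)/0.0592 = 4.662.
For 2 In³⁺(aq) + 3 Mg(s) → 2 In(s) + 3 Mg²⁺(aq), the reaction quotient is Q = [Mg²⁺(aq)]^3 / [In³⁺(aq)]^2.
Solving for the unknown gives log [Mg²⁺(aq)] = −0.157, so [Mg²⁺(aq)] ≈ 0.70 M.

0.70 M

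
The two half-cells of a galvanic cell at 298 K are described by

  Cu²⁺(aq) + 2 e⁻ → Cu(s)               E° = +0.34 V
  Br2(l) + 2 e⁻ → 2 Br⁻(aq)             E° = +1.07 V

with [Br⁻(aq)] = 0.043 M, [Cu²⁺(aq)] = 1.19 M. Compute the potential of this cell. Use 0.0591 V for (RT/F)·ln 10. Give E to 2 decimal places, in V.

+0.81 V

Since E°(Br₂/Br⁻) > E°(Cu²⁺/Cu), Br₂/Br⁻ serves as the cathode.
E°cell = +1.07 − (+0.34) = +0.73 V, with n = 2 electrons transferred.
For the overall reaction Br2(l) + Cu(s) → 2 Br⁻(aq) + Cu²⁺(aq), Q = [Br⁻(aq)]^2·[Cu²⁺(aq)] = 0.0022, giving log Q = −2.658.
E = E° − (0.0591/n)·log Q = +0.73 − (0.0591/2)(−2.658) = +0.81 V.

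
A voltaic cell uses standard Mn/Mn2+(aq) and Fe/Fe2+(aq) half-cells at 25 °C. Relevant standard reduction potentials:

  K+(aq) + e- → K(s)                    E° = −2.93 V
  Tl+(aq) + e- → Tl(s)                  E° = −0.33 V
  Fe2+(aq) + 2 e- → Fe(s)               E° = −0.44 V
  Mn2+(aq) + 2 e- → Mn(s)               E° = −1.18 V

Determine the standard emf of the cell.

+0.74 V

Of the two couples in this cell, the one with the more positive reduction potential is reduced at the cathode: here that is Fe²⁺/Fe (−0.44 V); Mn²⁺/Mn (−1.18 V) is the anode.
E°cell = E°(cathode) − E°(anode) = −0.44 − (−1.18) = +0.74 V.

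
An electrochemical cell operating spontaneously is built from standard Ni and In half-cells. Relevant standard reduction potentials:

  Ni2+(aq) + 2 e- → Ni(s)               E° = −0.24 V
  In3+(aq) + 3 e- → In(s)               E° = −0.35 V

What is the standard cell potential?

+0.11 V

The Ni²⁺/Ni couple has the higher E°, so Ni ion is reduced (cathode) and In is oxidized (anode).
E°cell = E°(cathode) − E°(anode) = −0.24 − (−0.35) = +0.11 V.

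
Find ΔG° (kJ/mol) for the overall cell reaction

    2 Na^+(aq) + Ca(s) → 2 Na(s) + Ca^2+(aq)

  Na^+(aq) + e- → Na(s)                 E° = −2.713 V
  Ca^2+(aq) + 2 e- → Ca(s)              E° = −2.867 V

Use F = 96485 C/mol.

−29.7 kJ/mol

In the reaction as written Na^+(aq) is reduced, so the Na⁺/Na couple is the cathode and Ca²⁺/Ca is the anode.
E°cell = −2.713 − (−2.867) = +0.154 V; balancing electrons gives n = 2.
ΔG° = −nFE°cell = −(2)(96485)(+0.154) J/mol = −29.7 kJ/mol.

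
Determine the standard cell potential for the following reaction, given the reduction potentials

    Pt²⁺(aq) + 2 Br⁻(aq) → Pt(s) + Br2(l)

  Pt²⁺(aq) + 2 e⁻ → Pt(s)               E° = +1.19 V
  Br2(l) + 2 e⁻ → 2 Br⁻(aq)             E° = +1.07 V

+0.12 V

Pt²⁺(aq) gains electrons, so the Pt²⁺/Pt couple is the cathode; the Br₂/Br⁻ couple is the anode.
E°cell = E°(cathode) − E°(anode) = +1.19 − (+1.07) = +0.12 V.
The positive value indicates the reaction is spontaneous as written.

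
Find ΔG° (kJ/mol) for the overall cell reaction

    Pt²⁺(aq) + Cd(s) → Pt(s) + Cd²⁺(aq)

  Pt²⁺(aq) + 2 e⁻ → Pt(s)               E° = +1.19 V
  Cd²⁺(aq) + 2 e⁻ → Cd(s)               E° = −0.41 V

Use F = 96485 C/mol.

In the reaction as written Pt²⁺(aq) is reduced, so the Pt²⁺/Pt couple is the cathode and Cd²⁺/Cd is the anode.
E°cell = +1.19 − (−0.41) = +1.60 V; balancing electrons gives n = 2.
ΔG° = −nFE°cell = −(2)(96485)(+1.60) J/mol = −309 kJ/mol.

−309 kJ/mol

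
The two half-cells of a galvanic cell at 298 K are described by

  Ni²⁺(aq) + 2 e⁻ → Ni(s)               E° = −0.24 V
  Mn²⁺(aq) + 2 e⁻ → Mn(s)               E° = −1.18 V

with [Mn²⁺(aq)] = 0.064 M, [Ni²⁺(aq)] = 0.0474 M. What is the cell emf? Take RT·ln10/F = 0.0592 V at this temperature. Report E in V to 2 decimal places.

+0.94 V

Since E°(Ni²⁺/Ni) > E°(Mn²⁺/Mn), Ni²⁺/Ni serves as the cathode.
E°cell = E°cat − E°an = −0.24 − (−1.18) = +0.94 V; n = 2.
For the overall reaction Ni²⁺(aq) + Mn(s) → Ni(s) + Mn²⁺(aq), Q = [Mn²⁺(aq)] / [Ni²⁺(aq)] = 1.35, giving log Q = 0.130.
Applying E = E° − (RT ln10/nF)·log Q gives +0.94 − (0.0592/2)(0.130) = +0.94 V.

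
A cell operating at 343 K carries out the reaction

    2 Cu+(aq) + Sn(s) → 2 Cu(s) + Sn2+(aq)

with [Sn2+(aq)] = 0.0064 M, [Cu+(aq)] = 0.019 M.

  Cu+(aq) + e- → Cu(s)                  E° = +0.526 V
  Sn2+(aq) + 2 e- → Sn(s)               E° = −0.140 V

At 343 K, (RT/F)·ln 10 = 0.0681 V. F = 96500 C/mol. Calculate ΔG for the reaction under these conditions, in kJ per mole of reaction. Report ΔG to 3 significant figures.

−120 kJ/mol

The standard cell potential is +0.526 − (−0.140) = +0.666 V, with n = 2 electrons in the balanced equation.
Here Q = [Sn2+(aq)] / [Cu+(aq)]^2 = 17.7 (log Q = 1.249), giving E = +0.666 − (0.0681/2)·(1.249) = +0.6235 V.
ΔG = −nFE = −(2)(96500)(+0.6235) J/mol = −120 kJ/mol.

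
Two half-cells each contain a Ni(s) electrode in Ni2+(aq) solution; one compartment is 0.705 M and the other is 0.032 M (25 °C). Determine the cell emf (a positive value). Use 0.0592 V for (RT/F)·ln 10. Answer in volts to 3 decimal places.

0.040 V

For a concentration cell E°cell = 0, since both electrodes use the same couple.
The compartment with the higher Ni2+(aq) concentration (0.705 M) acts as the cathode; ions are reduced there and produced at the dilute (0.032 M) anode.
With n = 2, Ecell = −(0.0592/2)·log([dilute]/[conc]) = −(0.0592/2)·log(0.032/0.705) = +0.040 V.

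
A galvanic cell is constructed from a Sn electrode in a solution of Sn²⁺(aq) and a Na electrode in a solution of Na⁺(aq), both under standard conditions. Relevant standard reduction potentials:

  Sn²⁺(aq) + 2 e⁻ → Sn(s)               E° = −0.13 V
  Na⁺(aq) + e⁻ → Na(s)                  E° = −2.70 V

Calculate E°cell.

+2.57 V

Of the two couples in this cell, the one with the more positive reduction potential is reduced at the cathode: here that is Sn²⁺/Sn (−0.13 V); Na⁺/Na (−2.70 V) is the anode.
E°cell = E°(cathode) − E°(anode) = −0.13 − (−2.70) = +2.57 V.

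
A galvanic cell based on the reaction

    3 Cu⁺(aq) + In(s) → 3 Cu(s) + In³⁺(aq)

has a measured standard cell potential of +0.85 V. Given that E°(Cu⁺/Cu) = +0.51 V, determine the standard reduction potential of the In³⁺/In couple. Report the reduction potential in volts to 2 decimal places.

−0.34 V

In the reaction as written the Cu⁺/Cu couple is reduced (cathode) and In³⁺/In is oxidized (anode), so E°cell = E°(Cu⁺/Cu) − E°(In³⁺/In).
E°(In³⁺/In) = E°(cathode) − E°cell = +0.51 − (+0.85) = −0.34 V.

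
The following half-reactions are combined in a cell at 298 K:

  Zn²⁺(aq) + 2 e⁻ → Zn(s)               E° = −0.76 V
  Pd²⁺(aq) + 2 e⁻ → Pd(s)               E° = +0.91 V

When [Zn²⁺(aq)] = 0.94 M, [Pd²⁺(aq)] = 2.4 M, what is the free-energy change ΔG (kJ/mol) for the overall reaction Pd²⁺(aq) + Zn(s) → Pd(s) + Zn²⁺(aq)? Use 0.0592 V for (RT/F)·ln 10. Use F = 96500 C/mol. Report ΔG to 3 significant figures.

The standard cell potential is +0.91 − (−0.76) = +1.67 V, with n = 2 electrons in the balanced equation.
Here Q = [Zn²⁺(aq)] / [Pd²⁺(aq)] = 0.392 (log Q = −0.407), giving E = +1.67 − (0.0592/2)·(−0.407) = +1.6820 V.
ΔG = −nFE = −(2)(96500)(+1.6820) J/mol = −325 kJ/mol.

−325 kJ/mol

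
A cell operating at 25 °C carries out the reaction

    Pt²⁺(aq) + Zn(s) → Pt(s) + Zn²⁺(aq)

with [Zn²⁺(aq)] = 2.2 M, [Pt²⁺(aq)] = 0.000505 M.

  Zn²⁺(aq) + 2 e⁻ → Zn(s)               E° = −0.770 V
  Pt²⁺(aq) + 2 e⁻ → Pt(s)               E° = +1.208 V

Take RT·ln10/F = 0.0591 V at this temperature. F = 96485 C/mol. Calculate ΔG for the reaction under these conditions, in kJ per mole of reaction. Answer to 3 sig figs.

E°cell = +1.208 − (−0.770) = +1.978 V; the balanced reaction transfers n = 2 electrons.
Q = [Zn²⁺(aq)] / [Pt²⁺(aq)] = 4.36×10^3, so log Q = 3.639 and E = +1.978 − (0.0591/2)(3.639) = +1.8705 V.
ΔG = −nFE = −(2)(96485)(+1.8705) J/mol = −361 kJ/mol.

−361 kJ/mol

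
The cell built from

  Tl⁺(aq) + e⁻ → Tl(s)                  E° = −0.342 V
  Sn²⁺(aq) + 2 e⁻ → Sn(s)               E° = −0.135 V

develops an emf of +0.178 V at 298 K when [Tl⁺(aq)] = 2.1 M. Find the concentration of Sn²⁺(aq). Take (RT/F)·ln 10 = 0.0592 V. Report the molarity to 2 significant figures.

With Sn²⁺/Sn at the cathode and Tl⁺/Tl at the anode, E°cell = −0.135 − (−0.342) = +0.207 V (n = 2).
From the Nernst equation, log Q = n(E° − E)/0.0592 = 2·(+0.207 − (+0.178))/0.0592 = 0.980.
For Sn²⁺(aq) + 2 Tl(s) → Sn(s) + 2 Tl⁺(aq), the reaction quotient is Q = [Tl⁺(aq)]^2 / [Sn²⁺(aq)].
Isolating [Sn²⁺(aq)] in Q = 10^{0.980} yields log [Sn²⁺(aq)] = −0.336, i.e. 0.46 M.

0.46 M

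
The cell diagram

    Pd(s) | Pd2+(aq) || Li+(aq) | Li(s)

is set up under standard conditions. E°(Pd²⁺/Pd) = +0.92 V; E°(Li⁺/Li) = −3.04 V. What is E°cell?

By convention the left-hand electrode in cell notation is the anode (oxidation) and the right-hand electrode is the cathode (reduction).
E°cell = E°(right) − E°(left) = −3.04 − (+0.92) = −3.96 V.
The negative sign shows that, as written, the cell would require an external voltage to drive the reaction.

−3.96 V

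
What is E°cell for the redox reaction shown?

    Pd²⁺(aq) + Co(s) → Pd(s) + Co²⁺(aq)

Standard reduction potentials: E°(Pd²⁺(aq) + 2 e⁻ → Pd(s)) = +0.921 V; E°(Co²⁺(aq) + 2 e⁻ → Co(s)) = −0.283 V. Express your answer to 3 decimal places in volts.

Pd²⁺(aq) gains electrons, so the Pd²⁺/Pd couple is the cathode; the Co²⁺/Co couple is the anode.
E°cell = E°(cathode) − E°(anode) = +0.921 − (−0.283) = +1.204 V.

+1.204 V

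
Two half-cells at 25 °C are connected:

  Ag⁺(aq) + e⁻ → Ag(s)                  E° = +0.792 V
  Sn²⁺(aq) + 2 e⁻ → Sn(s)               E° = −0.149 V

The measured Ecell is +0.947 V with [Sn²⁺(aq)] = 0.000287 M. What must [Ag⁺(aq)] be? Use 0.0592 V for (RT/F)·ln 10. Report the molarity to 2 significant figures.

With Ag⁺/Ag at the cathode and Sn²⁺/Sn at the anode, E°cell = +0.792 − (−0.149) = +0.941 V (n = 2).
Since E = E° − (0.0592/n)·log Q, log Q = n(E° − E)/0.0592 = −0.203.
Balancing electrons gives 2 Ag⁺(aq) + Sn(s) → 2 Ag(s) + Sn²⁺(aq); thus Q = [Sn²⁺(aq)] / [Ag⁺(aq)]^2.
Solving for the unknown gives log [Ag⁺(aq)] = −1.670, so [Ag⁺(aq)] ≈ 0.021 M.

0.021 M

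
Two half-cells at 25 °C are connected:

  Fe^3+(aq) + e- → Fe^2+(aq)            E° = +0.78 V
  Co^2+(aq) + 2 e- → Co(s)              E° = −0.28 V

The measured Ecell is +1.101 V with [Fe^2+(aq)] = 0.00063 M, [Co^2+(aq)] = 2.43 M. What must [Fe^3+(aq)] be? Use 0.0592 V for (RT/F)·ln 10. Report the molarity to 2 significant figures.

Fe³⁺/Fe²⁺ is the cathode (higher E°); E°cell = +0.78 − (−0.28) = +1.06 V with n = 2.
Since E = E° − (0.0592/n)·log Q, log Q = n(E° − E)/0.0592 = −1.385.
Balancing electrons gives 2 Fe^3+(aq) + Co(s) → 2 Fe^2+(aq) + Co^2+(aq); thus Q = ([Fe^2+(aq)]^2·[Co^2+(aq)]) / [Fe^3+(aq)]^2.
Substituting the known concentrations and solving, log [Fe^3+(aq)] = −2.315 and [Fe^3+(aq)] = 0.0048 M.

0.0048 M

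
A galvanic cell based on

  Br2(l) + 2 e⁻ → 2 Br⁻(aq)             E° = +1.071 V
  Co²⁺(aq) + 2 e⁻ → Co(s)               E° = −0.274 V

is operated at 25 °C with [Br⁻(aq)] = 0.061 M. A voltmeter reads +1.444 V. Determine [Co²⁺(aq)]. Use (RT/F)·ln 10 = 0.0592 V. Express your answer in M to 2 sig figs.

0.12 M

Br₂/Br⁻ is the cathode (higher E°); E°cell = +1.071 − (−0.274) = +1.345 V with n = 2.
From the Nernst equation, log Q = n(E° − E)/0.0592 = 2·(+1.345 − (+1.444))/0.0592 = −3.345.
The balanced reaction is Br2(l) + Co(s) → 2 Br⁻(aq) + Co²⁺(aq), so Q = [Br⁻(aq)]^2·[Co²⁺(aq)].
Isolating [Co²⁺(aq)] in Q = 10^{−3.345} yields log [Co²⁺(aq)] = −0.916, i.e. 0.12 M.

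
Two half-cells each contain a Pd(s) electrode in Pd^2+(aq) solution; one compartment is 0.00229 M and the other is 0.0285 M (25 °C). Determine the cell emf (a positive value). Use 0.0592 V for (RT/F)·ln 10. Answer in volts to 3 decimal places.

0.032 V

For a concentration cell E°cell = 0, since both electrodes use the same couple.
The compartment with the higher Pd^2+(aq) concentration (0.0285 M) acts as the cathode; ions are reduced there and produced at the dilute (0.00229 M) anode.
With n = 2, Ecell = −(0.0592/2)·log([dilute]/[conc]) = −(0.0592/2)·log(0.00229/0.0285) = +0.032 V.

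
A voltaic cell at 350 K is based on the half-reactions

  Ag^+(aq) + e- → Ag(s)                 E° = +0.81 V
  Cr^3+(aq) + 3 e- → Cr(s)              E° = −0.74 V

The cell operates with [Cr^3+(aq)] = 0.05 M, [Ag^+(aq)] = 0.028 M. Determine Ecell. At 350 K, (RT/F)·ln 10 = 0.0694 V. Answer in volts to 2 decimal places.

+1.47 V

The Ag⁺/Ag couple has the more positive E°, so it is the cathode; Cr³⁺/Cr is the anode.
The standard potential is +0.81 − (−0.74) = +1.55 V and the balanced reaction transfers n = 3 electrons.
For the overall reaction 3 Ag^+(aq) + Cr(s) → 3 Ag(s) + Cr^3+(aq), Q = [Cr^3+(aq)] / [Ag^+(aq)]^3 = 2.28×10^3, giving log Q = 3.357.
Applying E = E° − (RT ln10/nF)·log Q gives +1.55 − (0.0694/3)(3.357) = +1.47 V.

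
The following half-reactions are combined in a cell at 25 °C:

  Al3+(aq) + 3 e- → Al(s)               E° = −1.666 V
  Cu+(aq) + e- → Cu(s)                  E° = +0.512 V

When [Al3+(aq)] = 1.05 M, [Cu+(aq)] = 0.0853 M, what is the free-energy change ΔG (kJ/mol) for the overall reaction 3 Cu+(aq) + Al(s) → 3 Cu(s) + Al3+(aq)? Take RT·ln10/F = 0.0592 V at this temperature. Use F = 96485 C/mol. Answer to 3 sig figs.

−612 kJ/mol

With Cu⁺/Cu reduced at the cathode, E°cell = +0.512 − (−1.666) = +2.178 V and n = 3.
Q = [Al3+(aq)] / [Cu+(aq)]^3 = 1.69×10^3, so log Q = 3.228 and E = +2.178 − (0.0592/3)(3.228) = +2.1143 V.
Finally ΔG = −nFE = −(3)(96485 C/mol)(+2.1143 V) = −612 kJ/mol.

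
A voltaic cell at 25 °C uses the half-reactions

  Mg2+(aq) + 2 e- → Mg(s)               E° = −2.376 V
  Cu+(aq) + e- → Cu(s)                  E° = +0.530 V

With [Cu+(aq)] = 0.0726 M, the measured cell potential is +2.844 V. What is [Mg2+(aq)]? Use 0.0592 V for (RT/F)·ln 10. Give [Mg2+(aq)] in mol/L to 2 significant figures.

0.66 M

The Cu⁺/Cu couple has the larger reduction potential, so it is the cathode: E°cell = +0.530 − (−2.376) = +2.906 V and n = 2.
From the Nernst equation, log Q = n(E° − E)/0.0592 = 2·(+2.906 − (+2.844))/0.0592 = 2.095.
Balancing electrons gives 2 Cu+(aq) + Mg(s) → 2 Cu(s) + Mg2+(aq); thus Q = [Mg2+(aq)] / [Cu+(aq)]^2.
Isolating [Mg2+(aq)] in Q = 10^{2.095} yields log [Mg2+(aq)] = −0.183, i.e. 0.66 M.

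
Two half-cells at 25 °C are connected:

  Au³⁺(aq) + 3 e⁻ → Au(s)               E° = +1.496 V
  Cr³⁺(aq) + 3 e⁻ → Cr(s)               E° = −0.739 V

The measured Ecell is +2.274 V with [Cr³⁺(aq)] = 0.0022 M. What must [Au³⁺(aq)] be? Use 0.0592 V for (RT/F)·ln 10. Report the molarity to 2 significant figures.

0.21 M

Au³⁺/Au is the cathode (higher E°); E°cell = +1.496 − (−0.739) = +2.235 V with n = 3.
Since E = E° − (0.0592/n)·log Q, log Q = n(E° − E)/0.0592 = −1.976.
The balanced reaction is Au³⁺(aq) + Cr(s) → Au(s) + Cr³⁺(aq), so Q = [Cr³⁺(aq)] / [Au³⁺(aq)].
Isolating [Au³⁺(aq)] in Q = 10^{−1.976} yields log [Au³⁺(aq)] = −0.682, i.e. 0.21 M.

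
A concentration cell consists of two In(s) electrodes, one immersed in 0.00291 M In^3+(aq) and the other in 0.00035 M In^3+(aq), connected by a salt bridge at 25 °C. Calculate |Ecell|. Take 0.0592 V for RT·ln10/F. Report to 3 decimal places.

0.018 V

For a concentration cell E°cell = 0, since both electrodes use the same couple.
The compartment with the higher In^3+(aq) concentration (0.00291 M) acts as the cathode; ions are reduced there and produced at the dilute (0.00035 M) anode.
With n = 3, Ecell = −(0.0592/3)·log([dilute]/[conc]) = −(0.0592/3)·log(0.00035/0.00291) = +0.018 V.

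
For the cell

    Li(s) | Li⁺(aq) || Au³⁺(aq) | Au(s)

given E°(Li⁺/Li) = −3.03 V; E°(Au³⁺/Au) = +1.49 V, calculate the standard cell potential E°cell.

+4.52 V

By convention the left-hand electrode in cell notation is the anode (oxidation) and the right-hand electrode is the cathode (reduction).
E°cell = E°(right) − E°(left) = +1.49 − (−3.03) = +4.52 V.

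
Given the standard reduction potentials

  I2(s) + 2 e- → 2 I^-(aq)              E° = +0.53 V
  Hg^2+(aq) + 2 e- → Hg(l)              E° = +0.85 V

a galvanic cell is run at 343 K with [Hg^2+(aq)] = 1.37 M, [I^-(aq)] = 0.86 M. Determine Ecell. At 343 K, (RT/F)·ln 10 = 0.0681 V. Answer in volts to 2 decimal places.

+0.32 V

Since E°(Hg²⁺/Hg) > E°(I₂/I⁻), Hg²⁺/Hg serves as the cathode.
E°cell = E°cat − E°an = +0.85 − (+0.53) = +0.32 V; n = 2.
The balanced reaction is Hg^2+(aq) + 2 I^-(aq) → Hg(l) + I2(s), so Q = 1 / ([Hg^2+(aq)]·[I^-(aq)]^2) = 0.987 and log Q = −0.006.
Applying E = E° − (RT ln10/nF)·log Q gives +0.32 − (0.0681/2)(−0.006) = +0.32 V.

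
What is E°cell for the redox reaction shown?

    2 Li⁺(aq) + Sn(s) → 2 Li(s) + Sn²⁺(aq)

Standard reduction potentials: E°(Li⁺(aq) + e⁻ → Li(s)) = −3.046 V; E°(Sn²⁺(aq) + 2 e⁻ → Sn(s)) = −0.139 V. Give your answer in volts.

−2.907 V

Li⁺(aq) gains electrons, so the Li⁺/Li couple is the cathode; the Sn²⁺/Sn couple is the anode.
E°cell = E°(cathode) − E°(anode) = −3.046 − (−0.139) = −2.907 V.
The negative E°cell means the reaction is non-spontaneous in the direction written.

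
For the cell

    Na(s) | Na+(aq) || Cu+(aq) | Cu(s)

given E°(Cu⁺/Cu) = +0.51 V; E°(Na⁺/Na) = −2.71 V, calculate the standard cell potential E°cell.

By convention the left-hand electrode in cell notation is the anode (oxidation) and the right-hand electrode is the cathode (reduction).
E°cell = E°(right) − E°(left) = +0.51 − (−2.71) = +3.22 V.

+3.22 V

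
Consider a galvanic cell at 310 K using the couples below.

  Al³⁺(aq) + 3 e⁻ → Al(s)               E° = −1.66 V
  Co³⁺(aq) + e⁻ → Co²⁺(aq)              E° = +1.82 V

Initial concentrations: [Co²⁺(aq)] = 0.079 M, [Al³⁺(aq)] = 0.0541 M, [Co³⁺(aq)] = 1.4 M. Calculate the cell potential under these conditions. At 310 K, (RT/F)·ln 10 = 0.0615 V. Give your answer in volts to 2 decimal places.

+3.58 V

The Co³⁺/Co²⁺ couple has the more positive E°, so it is the cathode; Al³⁺/Al is the anode.
E°cell = +1.82 − (−1.66) = +3.48 V, with n = 3 electrons transferred.
Balancing gives 3 Co³⁺(aq) + Al(s) → 3 Co²⁺(aq) + Al³⁺(aq); hence Q = ([Co²⁺(aq)]^3·[Al³⁺(aq)]) / [Co³⁺(aq)]^3 = 9.72×10^−6 (log Q = −5.012).
E = E° − (0.0615/n)·log Q = +3.48 − (0.0615/3)(−5.012) = +3.58 V.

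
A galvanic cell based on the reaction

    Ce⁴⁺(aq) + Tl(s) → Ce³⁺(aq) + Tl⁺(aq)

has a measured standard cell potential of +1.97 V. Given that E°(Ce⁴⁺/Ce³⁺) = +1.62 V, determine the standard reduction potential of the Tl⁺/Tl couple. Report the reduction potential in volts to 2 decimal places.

In the reaction as written the Ce⁴⁺/Ce³⁺ couple is reduced (cathode) and Tl⁺/Tl is oxidized (anode), so E°cell = E°(Ce⁴⁺/Ce³⁺) − E°(Tl⁺/Tl).
E°(Tl⁺/Tl) = E°(cathode) − E°cell = +1.62 − (+1.97) = −0.35 V.

−0.35 V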